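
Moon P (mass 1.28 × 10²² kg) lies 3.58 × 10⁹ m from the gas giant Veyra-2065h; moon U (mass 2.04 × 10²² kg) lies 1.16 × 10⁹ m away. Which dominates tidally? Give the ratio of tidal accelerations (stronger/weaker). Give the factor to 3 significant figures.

The tide-raising term goes as M/d³ (the gradient of a 1/d² field).
Moon P: (1.28 × 10²²) / (3.58 × 10⁹)³ = 2.790 × 10⁻⁷
Moon U: (2.04 × 10²²) / (1.16 × 10⁹)³ = 1.307 × 10⁻⁵
Ratio (larger/smaller) = 46.8

Moon U, by a factor of ≈ 46.8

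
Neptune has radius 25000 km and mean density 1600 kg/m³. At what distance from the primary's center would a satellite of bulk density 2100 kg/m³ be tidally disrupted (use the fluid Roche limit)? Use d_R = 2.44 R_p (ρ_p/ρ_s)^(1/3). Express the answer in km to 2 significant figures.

56000 km

d_R = 2.44 × 25000 km × (1600/2100)^(1/3)
    = 56000 km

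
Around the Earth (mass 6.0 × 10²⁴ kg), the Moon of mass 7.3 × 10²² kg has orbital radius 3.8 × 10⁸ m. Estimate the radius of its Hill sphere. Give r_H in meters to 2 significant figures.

r_H ≈ a (m/3M)^(1/3)
    = (3.8 × 10⁸) × (7.3 × 10²² / (3 × 6.0 × 10²⁴))^(1/3)
    = 6.1 × 10⁷ m

6.1 × 10⁷ m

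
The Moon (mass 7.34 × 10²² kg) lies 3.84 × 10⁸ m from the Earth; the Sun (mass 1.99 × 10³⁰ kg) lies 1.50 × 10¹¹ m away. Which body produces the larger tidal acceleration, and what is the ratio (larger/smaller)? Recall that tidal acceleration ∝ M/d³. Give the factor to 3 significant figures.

The Moon, by a factor of ≈ 2.20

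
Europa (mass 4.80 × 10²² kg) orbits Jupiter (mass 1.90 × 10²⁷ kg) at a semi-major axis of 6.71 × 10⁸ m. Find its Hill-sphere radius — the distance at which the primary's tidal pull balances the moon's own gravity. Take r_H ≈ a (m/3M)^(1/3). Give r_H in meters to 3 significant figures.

1.37 × 10⁷ m

r_H ≈ a (m/3M)^(1/3)
    = (6.71 × 10⁸) × (4.80 × 10²² / (3 × 1.90 × 10²⁷))^(1/3)
    = 1.37 × 10⁷ m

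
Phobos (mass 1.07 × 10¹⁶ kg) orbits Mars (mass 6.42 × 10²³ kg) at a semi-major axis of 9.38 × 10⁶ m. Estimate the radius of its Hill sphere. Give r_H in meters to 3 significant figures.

1.66 × 10⁴ m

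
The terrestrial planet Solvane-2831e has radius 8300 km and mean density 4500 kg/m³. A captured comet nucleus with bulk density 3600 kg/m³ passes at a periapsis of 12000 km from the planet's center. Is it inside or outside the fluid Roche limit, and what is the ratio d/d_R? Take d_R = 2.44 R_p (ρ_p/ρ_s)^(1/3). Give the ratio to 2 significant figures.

inside; d/d_R ≈ 0.55

d_R = 2.44 × (8300 km) × (4500/3600)^(1/3) = 21820 km
d/d_R = (12000) / (21820) = 0.55
Since d/d_R < 1, the body is inside the Roche limit.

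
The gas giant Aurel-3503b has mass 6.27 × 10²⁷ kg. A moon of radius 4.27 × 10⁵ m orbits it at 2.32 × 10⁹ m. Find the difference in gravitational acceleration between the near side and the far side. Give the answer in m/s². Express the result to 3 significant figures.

5.72 × 10⁻⁵ m/s²

Near-to-far spans 2r, so the tidal difference is twice the near-to-center value: 4GMr/d³.
Δa = 4GMr/d³
   = 4 × (6.674 × 10⁻¹¹) × (6.27 × 10²⁷) × (4.27 × 10⁵) / (2.32 × 10⁹)³
   = 5.72 × 10⁻⁵ m/s²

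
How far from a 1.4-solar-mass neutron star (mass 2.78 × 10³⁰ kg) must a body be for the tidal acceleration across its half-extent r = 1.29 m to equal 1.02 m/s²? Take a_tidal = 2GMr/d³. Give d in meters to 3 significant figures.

7.77 × 10⁶ m

2GMr/d³ = a_tidal  ⇒  d = (2GMr / a_tidal)^(1/3)
d = (2 × 6.674×10⁻¹¹ × (2.78 × 10³⁰) × (1.29) / (1.02))^(1/3)
  = 7.77 × 10⁶ m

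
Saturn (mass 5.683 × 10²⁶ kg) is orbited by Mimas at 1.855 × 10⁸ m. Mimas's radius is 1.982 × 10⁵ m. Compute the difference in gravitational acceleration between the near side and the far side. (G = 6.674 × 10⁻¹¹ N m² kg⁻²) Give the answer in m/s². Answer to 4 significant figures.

Δg = 4GMr/d³
   = 4 × (6.674 × 10⁻¹¹) × (5.683 × 10²⁶) × (1.982 × 10⁵) / (1.855 × 10⁸)³
   = 4.711 × 10⁻³ m/s²

4.711 × 10⁻³ m/s²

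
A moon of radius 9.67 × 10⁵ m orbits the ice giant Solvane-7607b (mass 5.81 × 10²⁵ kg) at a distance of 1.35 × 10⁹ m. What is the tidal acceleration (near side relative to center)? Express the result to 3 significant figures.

3.05 × 10⁻⁶ m/s²

Since r ≪ d, expand the inverse-square field across one radius to get the leading 2GMr/d³ term.
Δg = 2GMr/d³
   = 2 × (6.674 × 10⁻¹¹) × (5.81 × 10²⁵) × (9.67 × 10⁵) / (1.35 × 10⁹)³
   = 3.05 × 10⁻⁶ m/s²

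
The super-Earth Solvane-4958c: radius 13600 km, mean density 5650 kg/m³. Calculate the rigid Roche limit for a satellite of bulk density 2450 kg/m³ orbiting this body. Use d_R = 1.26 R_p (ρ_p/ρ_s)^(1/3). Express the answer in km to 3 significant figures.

22600 km

d_R = 1.26 × 13600 km × (5650/2450)^(1/3)
    = 22600 km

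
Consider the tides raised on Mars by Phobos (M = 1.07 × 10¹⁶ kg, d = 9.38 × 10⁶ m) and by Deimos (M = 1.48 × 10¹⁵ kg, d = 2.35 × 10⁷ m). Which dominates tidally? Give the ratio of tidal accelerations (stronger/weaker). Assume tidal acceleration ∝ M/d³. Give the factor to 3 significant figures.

Compare M/d³ for the two perturbers:
Phobos: (1.07 × 10¹⁶) / (9.38 × 10⁶)³ = 1.297 × 10⁻⁵
Deimos: (1.48 × 10¹⁵) / (2.35 × 10⁷)³ = 1.140 × 10⁻⁷
Ratio (larger/smaller) = 114

Phobos, by a factor of ≈ 114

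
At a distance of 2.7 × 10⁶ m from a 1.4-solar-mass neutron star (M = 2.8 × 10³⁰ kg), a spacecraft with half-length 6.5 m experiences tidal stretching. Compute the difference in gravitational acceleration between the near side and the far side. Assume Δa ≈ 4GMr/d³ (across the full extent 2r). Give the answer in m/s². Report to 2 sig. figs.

Δg = 4GMr/d³
   = 4 × (6.674 × 10⁻¹¹) × (2.8 × 10³⁰) × (6.5) / (2.7 × 10⁶)³
   = 2.5 × 10² m/s²

2.5 × 10² m/s²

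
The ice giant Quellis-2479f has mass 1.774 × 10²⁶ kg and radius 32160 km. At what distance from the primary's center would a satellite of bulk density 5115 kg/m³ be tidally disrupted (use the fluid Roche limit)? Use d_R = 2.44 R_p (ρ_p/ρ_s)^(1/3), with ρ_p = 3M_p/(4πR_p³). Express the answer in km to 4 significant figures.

ρ_p = 3M_p/(4πR_p³) = 3 × (1.774 × 10²⁶) / (4π × (3.216 × 10⁷ m)³) = 1273 kg/m³
d_R = 2.44 × 32160 km × (1273/5115)^(1/3)
    = 49360 km

49360 km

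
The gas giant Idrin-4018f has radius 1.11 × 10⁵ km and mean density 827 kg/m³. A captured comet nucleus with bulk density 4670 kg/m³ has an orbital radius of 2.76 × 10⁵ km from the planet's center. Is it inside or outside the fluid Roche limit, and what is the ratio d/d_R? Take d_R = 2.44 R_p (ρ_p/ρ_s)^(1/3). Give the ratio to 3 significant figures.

d_R = 2.44 × (1.11 × 10⁵ km) × (827/4670)^(1/3) = 1.521 × 10⁵ km
d/d_R = (2.76 × 10⁵) / (1.521 × 10⁵) = 1.81
Since d/d_R > 1, the body is outside the Roche limit.

outside; d/d_R ≈ 1.81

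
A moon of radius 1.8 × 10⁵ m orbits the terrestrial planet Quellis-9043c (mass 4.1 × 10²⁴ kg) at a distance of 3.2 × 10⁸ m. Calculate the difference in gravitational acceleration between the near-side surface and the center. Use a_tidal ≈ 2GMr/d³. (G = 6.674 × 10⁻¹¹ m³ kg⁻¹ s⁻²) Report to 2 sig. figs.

3.0 × 10⁻⁶ m/s²

Δg = 2GMr/d³
   = 2 × (6.674 × 10⁻¹¹) × (4.1 × 10²⁴) × (1.8 × 10⁵) / (3.2 × 10⁸)³
   = 3.0 × 10⁻⁶ m/s²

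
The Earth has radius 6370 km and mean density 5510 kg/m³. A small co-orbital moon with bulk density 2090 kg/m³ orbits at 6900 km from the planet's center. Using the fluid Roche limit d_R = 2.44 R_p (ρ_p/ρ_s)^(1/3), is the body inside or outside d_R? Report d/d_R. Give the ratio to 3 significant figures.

d_R = 2.44 × (6370 km) × (5510/2090)^(1/3) = 21470 km
d/d_R = (6900) / (21470) = 0.321
Since d/d_R < 1, the body is inside the Roche limit.

inside; d/d_R ≈ 0.321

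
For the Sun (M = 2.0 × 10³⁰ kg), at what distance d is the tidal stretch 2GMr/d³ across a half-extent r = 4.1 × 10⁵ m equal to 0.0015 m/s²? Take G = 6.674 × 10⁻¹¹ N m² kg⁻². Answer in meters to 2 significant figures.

2GMr/d³ = a_tidal  ⇒  d = (2GMr / a_tidal)^(1/3)
d = (2 × 6.674×10⁻¹¹ × (2.0 × 10³⁰) × (4.1 × 10⁵) / (0.0015))^(1/3)
  = 4.2 × 10⁹ m

4.2 × 10⁹ m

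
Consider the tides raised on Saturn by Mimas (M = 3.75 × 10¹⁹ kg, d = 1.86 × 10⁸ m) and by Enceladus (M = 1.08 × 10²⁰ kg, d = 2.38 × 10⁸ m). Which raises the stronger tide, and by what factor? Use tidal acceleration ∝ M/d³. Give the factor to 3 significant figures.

Enceladus, by a factor of ≈ 1.37

Tidal stretch scales as M/d³; compute that for each body.
Mimas: (3.75 × 10¹⁹) / (1.86 × 10⁸)³ = 5.828 × 10⁻⁶
Enceladus: (1.08 × 10²⁰) / (2.38 × 10⁸)³ = 8.011 × 10⁻⁶
Ratio (larger/smaller) = 1.37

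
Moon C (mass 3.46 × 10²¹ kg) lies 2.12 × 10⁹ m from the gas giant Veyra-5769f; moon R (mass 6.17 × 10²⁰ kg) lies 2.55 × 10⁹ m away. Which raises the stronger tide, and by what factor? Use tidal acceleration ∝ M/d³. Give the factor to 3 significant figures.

Moon C, by a factor of ≈ 9.76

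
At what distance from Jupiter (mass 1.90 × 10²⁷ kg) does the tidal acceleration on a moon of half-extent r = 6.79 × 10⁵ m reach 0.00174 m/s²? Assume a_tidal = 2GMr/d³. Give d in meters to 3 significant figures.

4.63 × 10⁸ m

2GMr/d³ = a_tidal  ⇒  d = (2GMr / a_tidal)^(1/3)
d = (2 × 6.674×10⁻¹¹ × (1.90 × 10²⁷) × (6.79 × 10⁵) / (0.00174))^(1/3)
  = 4.63 × 10⁸ m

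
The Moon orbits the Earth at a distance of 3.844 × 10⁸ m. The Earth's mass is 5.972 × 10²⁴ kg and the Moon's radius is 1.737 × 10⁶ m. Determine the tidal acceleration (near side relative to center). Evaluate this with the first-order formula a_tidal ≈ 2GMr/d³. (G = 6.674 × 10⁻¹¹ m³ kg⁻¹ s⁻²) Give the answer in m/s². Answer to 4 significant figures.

Δg = 2GMr/d³
   = 2 × (6.674 × 10⁻¹¹) × (5.972 × 10²⁴) × (1.737 × 10⁶) / (3.844 × 10⁸)³
   = 2.438 × 10⁻⁵ m/s²

2.438 × 10⁻⁵ m/s²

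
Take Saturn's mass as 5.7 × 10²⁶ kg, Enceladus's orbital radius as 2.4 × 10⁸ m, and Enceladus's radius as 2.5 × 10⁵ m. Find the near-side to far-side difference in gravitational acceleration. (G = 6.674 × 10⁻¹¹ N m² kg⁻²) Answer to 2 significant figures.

2.8 × 10⁻³ m/s²

a_tidal = 4GMr/d³
        = 4 × (6.674 × 10⁻¹¹) × (5.7 × 10²⁶) × (2.5 × 10⁵) / (2.4 × 10⁸)³
        = 2.8 × 10⁻³ m/s²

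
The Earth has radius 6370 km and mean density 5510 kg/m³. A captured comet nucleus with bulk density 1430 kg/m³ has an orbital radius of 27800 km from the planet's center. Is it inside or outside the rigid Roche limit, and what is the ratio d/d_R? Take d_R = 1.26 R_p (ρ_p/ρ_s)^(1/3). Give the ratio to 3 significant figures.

outside; d/d_R ≈ 2.21

d_R = 1.26 × (6370 km) × (5510/1430)^(1/3) = 12580 km
d/d_R = (27800) / (12580) = 2.21
Since d/d_R > 1, the body is outside the Roche limit.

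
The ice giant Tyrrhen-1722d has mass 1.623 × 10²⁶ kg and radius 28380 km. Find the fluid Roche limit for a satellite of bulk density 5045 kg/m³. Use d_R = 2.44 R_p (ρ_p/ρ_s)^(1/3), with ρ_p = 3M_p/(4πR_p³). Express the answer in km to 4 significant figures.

48140 km

ρ_p = 3M_p/(4πR_p³) = 3 × (1.623 × 10²⁶) / (4π × (2.838 × 10⁷ m)³) = 1695 kg/m³
d_R = 2.44 × 28380 km × (1695/5045)^(1/3)
    = 48140 km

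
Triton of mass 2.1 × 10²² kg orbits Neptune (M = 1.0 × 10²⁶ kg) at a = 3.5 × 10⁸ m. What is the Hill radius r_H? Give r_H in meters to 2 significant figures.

1.4 × 10⁷ m

r_H ≈ a (m/3M)^(1/3)
    = (3.5 × 10⁸) × (2.1 × 10²² / (3 × 1.0 × 10²⁶))^(1/3)
    = 1.4 × 10⁷ m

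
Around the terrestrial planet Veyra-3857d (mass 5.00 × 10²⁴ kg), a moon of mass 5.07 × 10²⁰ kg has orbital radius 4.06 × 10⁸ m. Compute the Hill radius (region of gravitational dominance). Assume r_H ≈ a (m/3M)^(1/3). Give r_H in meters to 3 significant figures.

r_H ≈ a (m/3M)^(1/3)
    = (4.06 × 10⁸) × (5.07 × 10²⁰ / (3 × 5.00 × 10²⁴))^(1/3)
    = 1.31 × 10⁷ m

1.31 × 10⁷ m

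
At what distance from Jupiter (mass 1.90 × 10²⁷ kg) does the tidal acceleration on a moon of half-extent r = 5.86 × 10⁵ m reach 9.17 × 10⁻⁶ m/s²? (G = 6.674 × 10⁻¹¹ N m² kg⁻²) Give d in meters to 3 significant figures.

2GMr/d³ = a_tidal  ⇒  d = (2GMr / a_tidal)^(1/3)
d = (2 × 6.674×10⁻¹¹ × (1.90 × 10²⁷) × (5.86 × 10⁵) / (9.17 × 10⁻⁶))^(1/3)
  = 2.53 × 10⁹ m

2.53 × 10⁹ m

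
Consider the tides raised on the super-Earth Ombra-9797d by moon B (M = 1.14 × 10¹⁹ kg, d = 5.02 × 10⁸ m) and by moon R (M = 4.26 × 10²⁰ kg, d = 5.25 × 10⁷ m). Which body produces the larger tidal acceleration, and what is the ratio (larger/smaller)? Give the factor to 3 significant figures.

Compare M/d³ for the two perturbers:
Moon B: (1.14 × 10¹⁹) / (5.02 × 10⁸)³ = 9.011 × 10⁻⁸
Moon R: (4.26 × 10²⁰) / (5.25 × 10⁷)³ = 2.944 × 10⁻³
Ratio (larger/smaller) = 32700

Moon R, by a factor of ≈ 32700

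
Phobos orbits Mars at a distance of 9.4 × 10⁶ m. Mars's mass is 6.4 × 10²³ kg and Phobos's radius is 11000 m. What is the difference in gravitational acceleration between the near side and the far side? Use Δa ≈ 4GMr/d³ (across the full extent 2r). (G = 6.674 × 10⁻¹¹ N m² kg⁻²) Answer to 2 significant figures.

Near-to-far spans 2r, so the tidal difference is twice the near-to-center value: 4GMr/d³.
Δg = 4GMr/d³
   = 4 × (6.674 × 10⁻¹¹) × (6.4 × 10²³) × (11000) / (9.4 × 10⁶)³
   = 2.3 × 10⁻³ m/s²

2.3 × 10⁻³ m/s²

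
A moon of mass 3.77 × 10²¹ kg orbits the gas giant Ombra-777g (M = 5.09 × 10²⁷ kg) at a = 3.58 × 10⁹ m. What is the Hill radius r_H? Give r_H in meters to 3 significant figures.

2.25 × 10⁷ m

r_H ≈ a (m/3M)^(1/3)
    = (3.58 × 10⁹) × (3.77 × 10²¹ / (3 × 5.09 × 10²⁷))^(1/3)
    = 2.25 × 10⁷ m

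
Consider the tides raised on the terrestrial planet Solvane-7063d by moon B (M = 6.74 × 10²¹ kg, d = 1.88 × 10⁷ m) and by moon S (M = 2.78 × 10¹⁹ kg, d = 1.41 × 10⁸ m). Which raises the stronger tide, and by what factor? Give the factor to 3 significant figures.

Tidal stretch scales as M/d³; compute that for each body.
Moon B: (6.74 × 10²¹) / (1.88 × 10⁷)³ = 1.014
Moon S: (2.78 × 10¹⁹) / (1.41 × 10⁸)³ = 9.917 × 10⁻⁶
Ratio (larger/smaller) = 1.02 × 10⁵

Moon B, by a factor of ≈ 1.02 × 10⁵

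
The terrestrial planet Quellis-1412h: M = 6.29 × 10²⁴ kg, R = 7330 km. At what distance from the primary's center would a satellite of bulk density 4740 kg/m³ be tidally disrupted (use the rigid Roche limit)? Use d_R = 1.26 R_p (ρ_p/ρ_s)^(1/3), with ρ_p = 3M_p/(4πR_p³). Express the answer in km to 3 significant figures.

8590 km

ρ_p = 3M_p/(4πR_p³) = 3 × (6.29 × 10²⁴) / (4π × (7.33 × 10⁶ m)³) = 3810 kg/m³
d_R = 1.26 × 7330 km × (3810/4740)^(1/3)
    = 8590 km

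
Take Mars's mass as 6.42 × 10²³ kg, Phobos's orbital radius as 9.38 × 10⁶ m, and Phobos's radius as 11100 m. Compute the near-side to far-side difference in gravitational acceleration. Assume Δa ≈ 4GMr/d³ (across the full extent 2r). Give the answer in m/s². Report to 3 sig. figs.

2.31 × 10⁻³ m/s²

Near-to-far spans 2r, so the tidal difference is twice the near-to-center value: 4GMr/d³.
a_tidal = 4GMr/d³
        = 4 × (6.674 × 10⁻¹¹) × (6.42 × 10²³) × (11100) / (9.38 × 10⁶)³
        = 2.31 × 10⁻³ m/s²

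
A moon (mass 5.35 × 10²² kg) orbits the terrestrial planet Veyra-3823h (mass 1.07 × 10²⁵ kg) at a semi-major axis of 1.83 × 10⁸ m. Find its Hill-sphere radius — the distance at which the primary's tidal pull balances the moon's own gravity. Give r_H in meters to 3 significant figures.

r_H ≈ a (m/3M)^(1/3)
    = (1.83 × 10⁸) × (5.35 × 10²² / (3 × 1.07 × 10²⁵))^(1/3)
    = 2.17 × 10⁷ m

2.17 × 10⁷ m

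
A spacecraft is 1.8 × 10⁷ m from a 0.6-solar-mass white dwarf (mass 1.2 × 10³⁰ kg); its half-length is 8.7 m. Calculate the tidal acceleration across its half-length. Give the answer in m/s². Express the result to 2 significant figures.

Δa = 2GMr/d³
   = 2 × (6.674 × 10⁻¹¹) × (1.2 × 10³⁰) × (8.7) / (1.8 × 10⁷)³
   = 2.4 × 10⁻¹ m/s²

2.4 × 10⁻¹ m/s²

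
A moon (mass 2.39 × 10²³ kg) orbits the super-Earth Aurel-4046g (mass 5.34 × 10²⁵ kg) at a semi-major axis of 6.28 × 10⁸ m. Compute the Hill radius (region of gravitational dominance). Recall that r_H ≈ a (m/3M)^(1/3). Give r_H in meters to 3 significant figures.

7.18 × 10⁷ m

r_H ≈ a (m/3M)^(1/3)
    = (6.28 × 10⁸) × (2.39 × 10²³ / (3 × 5.34 × 10²⁵))^(1/3)
    = 7.18 × 10⁷ m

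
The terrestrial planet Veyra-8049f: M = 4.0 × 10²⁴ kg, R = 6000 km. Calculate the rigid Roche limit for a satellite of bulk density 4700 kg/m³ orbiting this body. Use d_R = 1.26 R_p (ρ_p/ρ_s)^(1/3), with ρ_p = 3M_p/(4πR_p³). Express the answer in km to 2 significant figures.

ρ_p = 3M_p/(4πR_p³) = 3 × (4.0 × 10²⁴) / (4π × (6.0 × 10⁶ m)³) = 4400 kg/m³
d_R = 1.26 × 6000 km × (4400/4700)^(1/3)
    = 7400 km

7400 km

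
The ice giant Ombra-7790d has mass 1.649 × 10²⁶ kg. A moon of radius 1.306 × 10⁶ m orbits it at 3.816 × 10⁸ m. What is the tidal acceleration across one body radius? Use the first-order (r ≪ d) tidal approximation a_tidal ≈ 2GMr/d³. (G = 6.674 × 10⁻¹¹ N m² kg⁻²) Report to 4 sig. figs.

5.173 × 10⁻⁴ m/s²

Differencing GM/(d−r)² and GM/d² to first order in r/d gives 2GMr/d³.
Δg = 2GMr/d³
   = 2 × (6.674 × 10⁻¹¹) × (1.649 × 10²⁶) × (1.306 × 10⁶) / (3.816 × 10⁸)³
   = 5.173 × 10⁻⁴ m/s²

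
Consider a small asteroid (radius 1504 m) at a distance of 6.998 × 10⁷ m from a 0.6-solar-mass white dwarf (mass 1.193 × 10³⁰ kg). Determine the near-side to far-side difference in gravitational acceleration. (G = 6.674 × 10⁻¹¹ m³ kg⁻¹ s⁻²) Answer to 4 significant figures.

1.398 m/s²

Δa = 4GMr/d³
   = 4 × (6.674 × 10⁻¹¹) × (1.193 × 10³⁰) × (1504) / (6.998 × 10⁷)³
   = 1.398 m/s²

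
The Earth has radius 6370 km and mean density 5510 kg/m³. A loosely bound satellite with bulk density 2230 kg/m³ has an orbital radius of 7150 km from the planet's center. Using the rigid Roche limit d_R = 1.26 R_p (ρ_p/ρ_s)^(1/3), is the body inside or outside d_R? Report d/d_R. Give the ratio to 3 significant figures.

inside; d/d_R ≈ 0.659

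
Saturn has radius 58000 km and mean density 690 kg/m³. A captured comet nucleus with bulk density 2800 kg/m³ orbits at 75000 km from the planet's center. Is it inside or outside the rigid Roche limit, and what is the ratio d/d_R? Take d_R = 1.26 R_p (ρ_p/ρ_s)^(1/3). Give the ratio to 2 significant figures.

outside; d/d_R ≈ 1.6

d_R = 1.26 × (58000 km) × (690/2800)^(1/3) = 45820 km
d/d_R = (75000) / (45820) = 1.6
Since d/d_R > 1, the body is outside the Roche limit.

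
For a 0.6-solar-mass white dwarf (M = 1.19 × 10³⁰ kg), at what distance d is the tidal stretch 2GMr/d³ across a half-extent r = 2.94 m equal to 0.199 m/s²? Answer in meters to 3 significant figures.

2GMr/d³ = a_tidal  ⇒  d = (2GMr / a_tidal)^(1/3)
d = (2 × 6.674×10⁻¹¹ × (1.19 × 10³⁰) × (2.94) / (0.199))^(1/3)
  = 1.33 × 10⁷ m

1.33 × 10⁷ m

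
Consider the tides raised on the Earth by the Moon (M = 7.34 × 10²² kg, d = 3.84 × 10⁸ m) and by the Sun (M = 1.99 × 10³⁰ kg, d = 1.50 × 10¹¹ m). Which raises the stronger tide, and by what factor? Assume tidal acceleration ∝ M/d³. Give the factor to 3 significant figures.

Tidal acceleration ∝ M/d³, so compare M/d³ for each.
The Moon: (7.34 × 10²²) / (3.84 × 10⁸)³ = 1.296 × 10⁻³
The Sun: (1.99 × 10³⁰) / (1.50 × 10¹¹)³ = 5.896 × 10⁻⁴
Ratio (larger/smaller) = 2.20

The Moon, by a factor of ≈ 2.20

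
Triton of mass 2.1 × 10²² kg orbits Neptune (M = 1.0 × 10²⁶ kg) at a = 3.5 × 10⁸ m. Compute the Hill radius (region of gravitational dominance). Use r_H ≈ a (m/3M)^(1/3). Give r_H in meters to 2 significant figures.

r_H ≈ a (m/3M)^(1/3)
    = (3.5 × 10⁸) × (2.1 × 10²² / (3 × 1.0 × 10²⁶))^(1/3)
    = 1.4 × 10⁷ m

1.4 × 10⁷ m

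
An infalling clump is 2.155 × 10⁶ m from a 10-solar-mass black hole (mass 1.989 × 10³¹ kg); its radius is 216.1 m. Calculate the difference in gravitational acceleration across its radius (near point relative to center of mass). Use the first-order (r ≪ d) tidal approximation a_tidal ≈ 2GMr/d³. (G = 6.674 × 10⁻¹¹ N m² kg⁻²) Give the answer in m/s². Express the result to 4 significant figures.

5.733 × 10⁴ m/s²

Δa = 2GMr/d³
   = 2 × (6.674 × 10⁻¹¹) × (1.989 × 10³¹) × (216.1) / (2.155 × 10⁶)³
   = 5.733 × 10⁴ m/s²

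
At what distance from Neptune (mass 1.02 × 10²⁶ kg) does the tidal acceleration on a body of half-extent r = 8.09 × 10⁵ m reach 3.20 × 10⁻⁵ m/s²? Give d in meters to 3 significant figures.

2GMr/d³ = a_tidal  ⇒  d = (2GMr / a_tidal)^(1/3)
d = (2 × 6.674×10⁻¹¹ × (1.02 × 10²⁶) × (8.09 × 10⁵) / (3.20 × 10⁻⁵))^(1/3)
  = 7.01 × 10⁸ m

7.01 × 10⁸ m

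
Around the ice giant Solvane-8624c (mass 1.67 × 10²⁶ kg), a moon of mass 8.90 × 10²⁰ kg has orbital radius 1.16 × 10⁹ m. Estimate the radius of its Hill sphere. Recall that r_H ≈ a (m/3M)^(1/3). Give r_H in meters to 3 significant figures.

r_H ≈ a (m/3M)^(1/3)
    = (1.16 × 10⁹) × (8.90 × 10²⁰ / (3 × 1.67 × 10²⁶))^(1/3)
    = 1.40 × 10⁷ m

1.40 × 10⁷ m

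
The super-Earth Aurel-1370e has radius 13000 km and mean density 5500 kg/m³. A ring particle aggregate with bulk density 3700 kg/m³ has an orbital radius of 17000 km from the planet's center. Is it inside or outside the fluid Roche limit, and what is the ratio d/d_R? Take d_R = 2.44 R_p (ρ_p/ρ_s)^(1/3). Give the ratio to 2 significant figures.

inside; d/d_R ≈ 0.47

d_R = 2.44 × (13000 km) × (5500/3700)^(1/3) = 36200 km
d/d_R = (17000) / (36200) = 0.47
Since d/d_R < 1, the body is inside the Roche limit.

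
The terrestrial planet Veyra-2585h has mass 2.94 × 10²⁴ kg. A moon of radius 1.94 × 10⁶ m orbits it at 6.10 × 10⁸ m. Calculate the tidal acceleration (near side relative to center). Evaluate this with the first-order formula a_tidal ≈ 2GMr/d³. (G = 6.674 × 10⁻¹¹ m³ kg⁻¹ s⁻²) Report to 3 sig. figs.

3.35 × 10⁻⁶ m/s²

Differencing GM/(d−r)² and GM/d² to first order in r/d gives 2GMr/d³.
a_tidal = 2GMr/d³
        = 2 × (6.674 × 10⁻¹¹) × (2.94 × 10²⁴) × (1.94 × 10⁶) / (6.10 × 10⁸)³
        = 3.35 × 10⁻⁶ m/s²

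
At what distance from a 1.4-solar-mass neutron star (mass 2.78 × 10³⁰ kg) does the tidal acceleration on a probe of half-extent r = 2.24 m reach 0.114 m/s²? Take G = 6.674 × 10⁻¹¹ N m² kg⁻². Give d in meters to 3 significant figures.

2GMr/d³ = a_tidal  ⇒  d = (2GMr / a_tidal)^(1/3)
d = (2 × 6.674×10⁻¹¹ × (2.78 × 10³⁰) × (2.24) / (0.114))^(1/3)
  = 1.94 × 10⁷ m

1.94 × 10⁷ m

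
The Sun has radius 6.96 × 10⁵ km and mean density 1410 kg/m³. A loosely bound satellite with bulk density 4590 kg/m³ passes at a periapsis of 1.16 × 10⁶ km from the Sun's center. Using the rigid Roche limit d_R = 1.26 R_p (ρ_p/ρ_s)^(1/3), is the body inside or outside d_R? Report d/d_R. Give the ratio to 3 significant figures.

d_R = 1.26 × (6.96 × 10⁵ km) × (1410/4590)^(1/3) = 5.917 × 10⁵ km
d/d_R = (1.16 × 10⁶) / (5.917 × 10⁵) = 1.96
Since d/d_R > 1, the body is outside the Roche limit.

outside; d/d_R ≈ 1.96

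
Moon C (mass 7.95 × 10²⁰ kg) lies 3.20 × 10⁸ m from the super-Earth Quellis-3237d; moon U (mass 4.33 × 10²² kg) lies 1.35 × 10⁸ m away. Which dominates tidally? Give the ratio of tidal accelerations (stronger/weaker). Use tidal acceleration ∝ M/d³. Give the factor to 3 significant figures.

Moon U, by a factor of ≈ 725

Tidal stretch scales as M/d³; compute that for each body.
Moon C: (7.95 × 10²⁰) / (3.20 × 10⁸)³ = 2.426 × 10⁻⁵
Moon U: (4.33 × 10²²) / (1.35 × 10⁸)³ = 1.760 × 10⁻²
Ratio (larger/smaller) = 725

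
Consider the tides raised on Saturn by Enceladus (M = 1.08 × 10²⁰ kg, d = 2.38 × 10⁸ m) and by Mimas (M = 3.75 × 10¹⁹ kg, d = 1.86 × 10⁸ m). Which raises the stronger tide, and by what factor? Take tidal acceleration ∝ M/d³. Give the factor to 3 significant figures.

Tidal acceleration ∝ M/d³, so compare M/d³ for each.
Enceladus: (1.08 × 10²⁰) / (2.38 × 10⁸)³ = 8.011 × 10⁻⁶
Mimas: (3.75 × 10¹⁹) / (1.86 × 10⁸)³ = 5.828 × 10⁻⁶
Ratio (larger/smaller) = 1.37

Enceladus, by a factor of ≈ 1.37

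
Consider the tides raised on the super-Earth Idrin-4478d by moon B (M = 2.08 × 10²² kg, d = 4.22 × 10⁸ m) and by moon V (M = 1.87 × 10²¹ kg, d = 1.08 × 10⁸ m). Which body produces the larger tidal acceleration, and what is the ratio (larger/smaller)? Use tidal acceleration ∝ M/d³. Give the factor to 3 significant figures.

Moon V, by a factor of ≈ 5.36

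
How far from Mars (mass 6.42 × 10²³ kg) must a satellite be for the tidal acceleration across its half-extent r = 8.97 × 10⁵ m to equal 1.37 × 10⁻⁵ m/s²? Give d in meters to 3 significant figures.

1.78 × 10⁸ m

2GMr/d³ = a_tidal  ⇒  d = (2GMr / a_tidal)^(1/3)
d = (2 × 6.674×10⁻¹¹ × (6.42 × 10²³) × (8.97 × 10⁵) / (1.37 × 10⁻⁵))^(1/3)
  = 1.78 × 10⁸ m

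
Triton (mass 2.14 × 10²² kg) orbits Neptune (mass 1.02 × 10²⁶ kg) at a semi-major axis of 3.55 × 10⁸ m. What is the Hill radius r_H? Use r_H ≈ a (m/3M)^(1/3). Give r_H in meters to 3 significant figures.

r_H ≈ a (m/3M)^(1/3)
    = (3.55 × 10⁸) × (2.14 × 10²² / (3 × 1.02 × 10²⁶))^(1/3)
    = 1.46 × 10⁷ m

1.46 × 10⁷ m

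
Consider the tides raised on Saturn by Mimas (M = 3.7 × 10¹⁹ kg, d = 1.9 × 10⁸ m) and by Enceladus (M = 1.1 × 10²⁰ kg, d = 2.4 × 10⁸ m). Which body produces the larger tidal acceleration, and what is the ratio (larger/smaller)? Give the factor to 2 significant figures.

Enceladus, by a factor of ≈ 1.5

The tide-raising term goes as M/d³ (the gradient of a 1/d² field).
Mimas: (3.7 × 10¹⁹) / (1.9 × 10⁸)³ = 5.394 × 10⁻⁶
Enceladus: (1.1 × 10²⁰) / (2.4 × 10⁸)³ = 7.957 × 10⁻⁶
Ratio (larger/smaller) = 1.5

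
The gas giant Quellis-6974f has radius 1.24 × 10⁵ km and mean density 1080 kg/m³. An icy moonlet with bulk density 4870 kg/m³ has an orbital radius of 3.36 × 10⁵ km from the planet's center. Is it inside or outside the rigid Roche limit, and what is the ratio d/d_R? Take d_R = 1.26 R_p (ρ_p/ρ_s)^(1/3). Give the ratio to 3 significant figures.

d_R = 1.26 × (1.24 × 10⁵ km) × (1080/4870)^(1/3) = 94570 km
d/d_R = (3.36 × 10⁵) / (94570) = 3.55
Since d/d_R > 1, the body is outside the Roche limit.

outside; d/d_R ≈ 3.55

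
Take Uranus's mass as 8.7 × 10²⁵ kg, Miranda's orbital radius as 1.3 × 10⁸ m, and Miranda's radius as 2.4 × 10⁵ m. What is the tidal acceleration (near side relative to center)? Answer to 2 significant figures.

Δg = 2GMr/d³
   = 2 × (6.674 × 10⁻¹¹) × (8.7 × 10²⁵) × (2.4 × 10⁵) / (1.3 × 10⁸)³
   = 1.3 × 10⁻³ m/s²

1.3 × 10⁻³ m/s²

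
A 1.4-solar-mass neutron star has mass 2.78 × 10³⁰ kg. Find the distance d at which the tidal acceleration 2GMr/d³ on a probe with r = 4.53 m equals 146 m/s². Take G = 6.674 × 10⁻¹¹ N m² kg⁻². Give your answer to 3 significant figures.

2.26 × 10⁶ m

2GMr/d³ = a_tidal  ⇒  d = (2GMr / a_tidal)^(1/3)
d = (2 × 6.674×10⁻¹¹ × (2.78 × 10³⁰) × (4.53) / (146))^(1/3)
  = 2.26 × 10⁶ m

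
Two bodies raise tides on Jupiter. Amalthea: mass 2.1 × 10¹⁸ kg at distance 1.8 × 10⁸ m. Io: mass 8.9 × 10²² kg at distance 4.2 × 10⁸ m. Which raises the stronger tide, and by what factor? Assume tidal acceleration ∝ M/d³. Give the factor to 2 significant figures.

Io, by a factor of ≈ 3300

Compare M/d³ for the two perturbers:
Amalthea: (2.1 × 10¹⁸) / (1.8 × 10⁸)³ = 3.601 × 10⁻⁷
Io: (8.9 × 10²²) / (4.2 × 10⁸)³ = 1.201 × 10⁻³
Ratio (larger/smaller) = 3300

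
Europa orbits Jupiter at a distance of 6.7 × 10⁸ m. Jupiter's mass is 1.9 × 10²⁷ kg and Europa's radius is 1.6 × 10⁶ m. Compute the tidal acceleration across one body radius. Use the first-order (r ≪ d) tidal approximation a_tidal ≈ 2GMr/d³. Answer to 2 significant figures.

1.3 × 10⁻³ m/s²

Differencing GM/(d−r)² and GM/d² to first order in r/d gives 2GMr/d³.
Δg = 2GMr/d³
   = 2 × (6.674 × 10⁻¹¹) × (1.9 × 10²⁷) × (1.6 × 10⁶) / (6.7 × 10⁸)³
   = 1.3 × 10⁻³ m/s²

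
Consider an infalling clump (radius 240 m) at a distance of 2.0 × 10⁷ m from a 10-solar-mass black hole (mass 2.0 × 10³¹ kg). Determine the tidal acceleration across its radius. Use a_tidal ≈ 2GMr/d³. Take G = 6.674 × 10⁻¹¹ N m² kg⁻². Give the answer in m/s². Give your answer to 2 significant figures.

8.0 × 10¹ m/s²

The tidal stretch is the gradient of GM/d² times the body's extent r, hence the 1/d³ dependence.
a_tidal = 2GMr/d³
        = 2 × (6.674 × 10⁻¹¹) × (2.0 × 10³¹) × (240) / (2.0 × 10⁷)³
        = 8.0 × 10¹ m/s²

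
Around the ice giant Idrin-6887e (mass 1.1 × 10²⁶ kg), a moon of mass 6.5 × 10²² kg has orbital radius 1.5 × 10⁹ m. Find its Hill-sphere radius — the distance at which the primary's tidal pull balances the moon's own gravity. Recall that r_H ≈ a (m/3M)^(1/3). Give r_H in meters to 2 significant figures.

8.7 × 10⁷ m

r_H ≈ a (m/3M)^(1/3)
    = (1.5 × 10⁹) × (6.5 × 10²² / (3 × 1.1 × 10²⁶))^(1/3)
    = 8.7 × 10⁷ m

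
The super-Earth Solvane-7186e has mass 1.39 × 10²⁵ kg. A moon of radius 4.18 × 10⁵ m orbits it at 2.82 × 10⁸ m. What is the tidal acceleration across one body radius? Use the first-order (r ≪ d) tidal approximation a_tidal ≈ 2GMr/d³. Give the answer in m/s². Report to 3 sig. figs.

3.46 × 10⁻⁵ m/s²

a_tidal = 2GMr/d³
        = 2 × (6.674 × 10⁻¹¹) × (1.39 × 10²⁵) × (4.18 × 10⁵) / (2.82 × 10⁸)³
        = 3.46 × 10⁻⁵ m/s²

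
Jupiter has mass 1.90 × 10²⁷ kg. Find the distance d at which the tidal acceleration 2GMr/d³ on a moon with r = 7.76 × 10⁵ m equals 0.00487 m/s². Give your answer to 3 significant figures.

2GMr/d³ = a_tidal  ⇒  d = (2GMr / a_tidal)^(1/3)
d = (2 × 6.674×10⁻¹¹ × (1.90 × 10²⁷) × (7.76 × 10⁵) / (0.00487))^(1/3)
  = 3.43 × 10⁸ m

3.43 × 10⁸ m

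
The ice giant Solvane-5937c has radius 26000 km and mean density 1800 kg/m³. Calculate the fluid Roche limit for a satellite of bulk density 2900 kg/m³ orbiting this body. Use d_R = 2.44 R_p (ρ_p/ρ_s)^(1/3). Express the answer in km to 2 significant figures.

54000 km

d_R = 2.44 × 26000 km × (1800/2900)^(1/3)
    = 54000 km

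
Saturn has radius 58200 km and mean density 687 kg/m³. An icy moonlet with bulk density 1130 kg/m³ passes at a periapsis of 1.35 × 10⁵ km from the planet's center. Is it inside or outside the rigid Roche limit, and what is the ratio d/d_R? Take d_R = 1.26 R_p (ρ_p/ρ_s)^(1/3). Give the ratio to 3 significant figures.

d_R = 1.26 × (58200 km) × (687/1130)^(1/3) = 62120 km
d/d_R = (1.35 × 10⁵) / (62120) = 2.17
Since d/d_R > 1, the body is outside the Roche limit.

outside; d/d_R ≈ 2.17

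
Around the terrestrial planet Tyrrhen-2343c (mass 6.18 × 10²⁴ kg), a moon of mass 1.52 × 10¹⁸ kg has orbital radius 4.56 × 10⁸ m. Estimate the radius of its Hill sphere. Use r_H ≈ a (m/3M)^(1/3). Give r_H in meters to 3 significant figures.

r_H ≈ a (m/3M)^(1/3)
    = (4.56 × 10⁸) × (1.52 × 10¹⁸ / (3 × 6.18 × 10²⁴))^(1/3)
    = 1.98 × 10⁶ m

1.98 × 10⁶ m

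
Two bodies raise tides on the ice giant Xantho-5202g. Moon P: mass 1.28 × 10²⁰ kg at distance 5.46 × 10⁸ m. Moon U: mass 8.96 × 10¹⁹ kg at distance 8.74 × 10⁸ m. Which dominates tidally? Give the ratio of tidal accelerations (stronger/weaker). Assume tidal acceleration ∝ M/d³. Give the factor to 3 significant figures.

The tide-raising term goes as M/d³ (the gradient of a 1/d² field).
Moon P: (1.28 × 10²⁰) / (5.46 × 10⁸)³ = 7.864 × 10⁻⁷
Moon U: (8.96 × 10¹⁹) / (8.74 × 10⁸)³ = 1.342 × 10⁻⁷
Ratio (larger/smaller) = 5.86

Moon P, by a factor of ≈ 5.86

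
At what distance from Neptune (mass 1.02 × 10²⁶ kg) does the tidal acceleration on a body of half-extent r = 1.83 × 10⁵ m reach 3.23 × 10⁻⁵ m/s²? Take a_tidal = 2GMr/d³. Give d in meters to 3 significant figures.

2GMr/d³ = a_tidal  ⇒  d = (2GMr / a_tidal)^(1/3)
d = (2 × 6.674×10⁻¹¹ × (1.02 × 10²⁶) × (1.83 × 10⁵) / (3.23 × 10⁻⁵))^(1/3)
  = 4.26 × 10⁸ m

4.26 × 10⁸ m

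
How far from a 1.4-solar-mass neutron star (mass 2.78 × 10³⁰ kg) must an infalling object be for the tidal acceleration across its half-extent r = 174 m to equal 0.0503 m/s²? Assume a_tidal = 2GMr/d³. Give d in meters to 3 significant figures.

2GMr/d³ = a_tidal  ⇒  d = (2GMr / a_tidal)^(1/3)
d = (2 × 6.674×10⁻¹¹ × (2.78 × 10³⁰) × (174) / (0.0503))^(1/3)
  = 1.09 × 10⁸ m

1.09 × 10⁸ m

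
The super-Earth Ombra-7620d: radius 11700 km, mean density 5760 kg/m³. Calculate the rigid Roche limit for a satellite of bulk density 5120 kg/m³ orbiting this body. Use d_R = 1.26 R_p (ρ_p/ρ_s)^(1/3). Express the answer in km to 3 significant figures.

15300 km

d_R = 1.26 × 11700 km × (5760/5120)^(1/3)
    = 15300 km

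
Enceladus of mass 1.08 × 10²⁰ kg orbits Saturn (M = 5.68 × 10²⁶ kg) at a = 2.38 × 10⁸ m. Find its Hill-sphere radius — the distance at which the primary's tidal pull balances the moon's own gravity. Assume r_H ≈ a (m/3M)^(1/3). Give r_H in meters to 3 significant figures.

r_H ≈ a (m/3M)^(1/3)
    = (2.38 × 10⁸) × (1.08 × 10²⁰ / (3 × 5.68 × 10²⁶))^(1/3)
    = 9.49 × 10⁵ m

9.49 × 10⁵ m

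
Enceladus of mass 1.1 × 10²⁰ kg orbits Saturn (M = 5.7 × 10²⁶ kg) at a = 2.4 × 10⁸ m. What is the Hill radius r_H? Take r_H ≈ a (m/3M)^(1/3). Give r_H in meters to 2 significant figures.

9.6 × 10⁵ m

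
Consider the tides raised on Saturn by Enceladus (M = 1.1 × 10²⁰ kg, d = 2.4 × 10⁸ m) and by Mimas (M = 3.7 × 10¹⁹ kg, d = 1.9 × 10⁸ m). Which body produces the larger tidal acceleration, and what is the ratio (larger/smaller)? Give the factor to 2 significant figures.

Enceladus, by a factor of ≈ 1.5

The tide-raising term goes as M/d³ (the gradient of a 1/d² field).
Enceladus: (1.1 × 10²⁰) / (2.4 × 10⁸)³ = 7.957 × 10⁻⁶
Mimas: (3.7 × 10¹⁹) / (1.9 × 10⁸)³ = 5.394 × 10⁻⁶
Ratio (larger/smaller) = 1.5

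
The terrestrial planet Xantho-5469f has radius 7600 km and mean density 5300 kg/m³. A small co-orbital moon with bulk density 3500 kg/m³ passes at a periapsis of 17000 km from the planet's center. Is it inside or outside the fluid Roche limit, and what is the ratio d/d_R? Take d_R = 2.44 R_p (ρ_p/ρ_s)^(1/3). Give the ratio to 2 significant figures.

d_R = 2.44 × (7600 km) × (5300/3500)^(1/3) = 21290 km
d/d_R = (17000) / (21290) = 0.80
Since d/d_R < 1, the body is inside the Roche limit.

inside; d/d_R ≈ 0.80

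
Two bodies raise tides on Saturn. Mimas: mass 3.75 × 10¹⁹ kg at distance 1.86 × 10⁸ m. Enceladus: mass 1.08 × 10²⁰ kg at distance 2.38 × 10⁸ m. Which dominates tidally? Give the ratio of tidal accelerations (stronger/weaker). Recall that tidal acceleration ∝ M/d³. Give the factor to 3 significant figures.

Compare M/d³ for the two perturbers:
Mimas: (3.75 × 10¹⁹) / (1.86 × 10⁸)³ = 5.828 × 10⁻⁶
Enceladus: (1.08 × 10²⁰) / (2.38 × 10⁸)³ = 8.011 × 10⁻⁶
Ratio (larger/smaller) = 1.37

Enceladus, by a factor of ≈ 1.37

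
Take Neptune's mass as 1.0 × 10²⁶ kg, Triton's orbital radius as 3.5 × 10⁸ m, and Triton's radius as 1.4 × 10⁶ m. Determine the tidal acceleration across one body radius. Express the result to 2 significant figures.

Differencing GM/(d−r)² and GM/d² to first order in r/d gives 2GMr/d³.
a_tidal = 2GMr/d³
        = 2 × (6.674 × 10⁻¹¹) × (1.0 × 10²⁶) × (1.4 × 10⁶) / (3.5 × 10⁸)³
        = 4.4 × 10⁻⁴ m/s²

4.4 × 10⁻⁴ m/s²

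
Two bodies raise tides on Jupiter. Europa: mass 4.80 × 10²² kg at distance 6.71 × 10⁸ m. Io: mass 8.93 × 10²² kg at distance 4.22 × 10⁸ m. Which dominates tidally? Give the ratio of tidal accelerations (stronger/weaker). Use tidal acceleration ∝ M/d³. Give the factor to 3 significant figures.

The tide-raising term goes as M/d³ (the gradient of a 1/d² field).
Europa: (4.80 × 10²²) / (6.71 × 10⁸)³ = 1.589 × 10⁻⁴
Io: (8.93 × 10²²) / (4.22 × 10⁸)³ = 1.188 × 10⁻³
Ratio (larger/smaller) = 7.48

Io, by a factor of ≈ 7.48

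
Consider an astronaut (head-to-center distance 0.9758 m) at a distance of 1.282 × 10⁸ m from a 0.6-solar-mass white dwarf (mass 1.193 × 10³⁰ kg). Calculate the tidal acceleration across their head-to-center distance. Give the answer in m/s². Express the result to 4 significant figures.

The tidal stretch is the gradient of GM/d² times the body's extent r, hence the 1/d³ dependence.
a_tidal = 2GMr/d³
        = 2 × (6.674 × 10⁻¹¹) × (1.193 × 10³⁰) × (0.9758) / (1.282 × 10⁸)³
        = 7.375 × 10⁻⁵ m/s²

7.375 × 10⁻⁵ m/s²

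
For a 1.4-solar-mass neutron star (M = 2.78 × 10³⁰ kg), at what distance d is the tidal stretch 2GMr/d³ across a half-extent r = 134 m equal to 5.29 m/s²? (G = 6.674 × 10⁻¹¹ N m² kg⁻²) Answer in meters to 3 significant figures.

2.11 × 10⁷ m

2GMr/d³ = a_tidal  ⇒  d = (2GMr / a_tidal)^(1/3)
d = (2 × 6.674×10⁻¹¹ × (2.78 × 10³⁰) × (134) / (5.29))^(1/3)
  = 2.11 × 10⁷ m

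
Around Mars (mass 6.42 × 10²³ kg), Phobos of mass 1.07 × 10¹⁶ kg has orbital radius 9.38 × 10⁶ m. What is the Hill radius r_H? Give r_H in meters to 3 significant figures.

r_H ≈ a (m/3M)^(1/3)
    = (9.38 × 10⁶) × (1.07 × 10¹⁶ / (3 × 6.42 × 10²³))^(1/3)
    = 1.66 × 10⁴ m

1.66 × 10⁴ m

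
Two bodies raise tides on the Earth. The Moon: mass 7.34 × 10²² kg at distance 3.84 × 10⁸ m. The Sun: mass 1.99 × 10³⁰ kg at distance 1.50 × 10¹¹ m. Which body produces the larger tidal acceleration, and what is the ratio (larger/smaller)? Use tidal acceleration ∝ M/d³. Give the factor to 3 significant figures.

The Moon, by a factor of ≈ 2.20

Tidal stretch scales as M/d³; compute that for each body.
The Moon: (7.34 × 10²²) / (3.84 × 10⁸)³ = 1.296 × 10⁻³
The Sun: (1.99 × 10³⁰) / (1.50 × 10¹¹)³ = 5.896 × 10⁻⁴
Ratio (larger/smaller) = 2.20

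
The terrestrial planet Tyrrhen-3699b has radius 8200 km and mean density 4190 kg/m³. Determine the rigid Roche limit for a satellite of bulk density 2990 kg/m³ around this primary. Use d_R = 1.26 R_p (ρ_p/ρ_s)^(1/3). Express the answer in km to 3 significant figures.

11600 km

d_R = 1.26 × 8200 km × (4190/2990)^(1/3)
    = 11600 km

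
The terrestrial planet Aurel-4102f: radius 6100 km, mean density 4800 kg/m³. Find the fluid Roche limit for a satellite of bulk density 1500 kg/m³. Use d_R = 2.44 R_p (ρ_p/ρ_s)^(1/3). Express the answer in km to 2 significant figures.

d_R = 2.44 × 6100 km × (4800/1500)^(1/3)
    = 22000 km

22000 km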